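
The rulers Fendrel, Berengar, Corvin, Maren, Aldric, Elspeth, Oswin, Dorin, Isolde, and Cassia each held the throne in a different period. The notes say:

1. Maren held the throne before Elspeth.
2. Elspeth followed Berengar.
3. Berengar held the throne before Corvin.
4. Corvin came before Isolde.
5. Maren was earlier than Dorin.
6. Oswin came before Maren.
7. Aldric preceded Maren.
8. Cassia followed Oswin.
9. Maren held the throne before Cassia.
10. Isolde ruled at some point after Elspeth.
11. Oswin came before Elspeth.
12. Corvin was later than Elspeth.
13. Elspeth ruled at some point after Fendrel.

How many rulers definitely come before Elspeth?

5

Directly stated before Elspeth: Berengar, Fendrel, Maren, and Oswin.
Aldric reaches Elspeth via Aldric → Maren → Elspeth.
No chain forces Isolde (or any of the others) ahead of Elspeth.
That's Aldric, Berengar, Fendrel, Maren, and Oswin — 5 in all.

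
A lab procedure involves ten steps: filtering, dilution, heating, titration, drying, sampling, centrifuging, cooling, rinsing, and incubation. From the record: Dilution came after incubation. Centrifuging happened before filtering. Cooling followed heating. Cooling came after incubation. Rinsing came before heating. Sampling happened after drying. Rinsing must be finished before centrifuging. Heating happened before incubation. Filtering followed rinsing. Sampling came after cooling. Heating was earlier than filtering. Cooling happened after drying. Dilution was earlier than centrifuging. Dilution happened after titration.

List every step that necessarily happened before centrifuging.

Directly stated before centrifuging: dilution and rinsing.
Heating reaches centrifuging via heating → incubation → dilution → centrifuging.
Incubation reaches centrifuging via incubation → dilution → centrifuging.
Titration reaches centrifuging via titration → dilution → centrifuging.

dilution, heating, incubation, rinsing, titration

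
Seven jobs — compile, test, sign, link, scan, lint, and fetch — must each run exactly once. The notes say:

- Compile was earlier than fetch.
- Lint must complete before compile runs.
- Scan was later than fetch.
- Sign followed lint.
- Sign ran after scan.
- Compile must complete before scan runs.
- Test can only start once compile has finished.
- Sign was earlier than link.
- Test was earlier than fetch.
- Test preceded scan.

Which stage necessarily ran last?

Every other stage has a chain of constraints placing it before link, so link is last.

link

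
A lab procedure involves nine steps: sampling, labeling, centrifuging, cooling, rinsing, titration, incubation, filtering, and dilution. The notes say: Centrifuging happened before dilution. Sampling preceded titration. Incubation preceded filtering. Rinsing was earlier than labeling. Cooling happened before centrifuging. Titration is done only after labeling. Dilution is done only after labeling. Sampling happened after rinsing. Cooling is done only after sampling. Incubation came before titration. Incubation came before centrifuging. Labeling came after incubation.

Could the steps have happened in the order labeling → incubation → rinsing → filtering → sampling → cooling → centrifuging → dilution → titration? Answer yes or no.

The constraints require rinsing before labeling, but in the proposed sequence labeling appears ahead of rinsing. That one violation is enough.

no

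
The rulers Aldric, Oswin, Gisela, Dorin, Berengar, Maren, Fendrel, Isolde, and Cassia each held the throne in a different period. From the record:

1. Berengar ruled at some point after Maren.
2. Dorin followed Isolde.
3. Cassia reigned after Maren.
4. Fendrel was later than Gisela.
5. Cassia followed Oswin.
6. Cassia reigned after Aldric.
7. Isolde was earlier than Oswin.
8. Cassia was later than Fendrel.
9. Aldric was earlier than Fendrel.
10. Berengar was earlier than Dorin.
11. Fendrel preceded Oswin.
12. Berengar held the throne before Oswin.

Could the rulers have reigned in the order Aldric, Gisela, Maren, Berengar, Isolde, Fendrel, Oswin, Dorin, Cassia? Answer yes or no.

Check each stated constraint against the proposed order — e.g. Maren is ahead of Cassia; Aldric is ahead of Cassia. Every pair is in the required order; nothing is violated.

yes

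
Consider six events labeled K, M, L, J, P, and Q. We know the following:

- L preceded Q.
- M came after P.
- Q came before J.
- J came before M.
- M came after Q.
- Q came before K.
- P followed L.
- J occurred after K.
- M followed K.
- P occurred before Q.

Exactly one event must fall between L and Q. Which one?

P

Tracing the constraints gives L → P → Q, so P sits after L and before Q.
No other event is forced both after L and before Q.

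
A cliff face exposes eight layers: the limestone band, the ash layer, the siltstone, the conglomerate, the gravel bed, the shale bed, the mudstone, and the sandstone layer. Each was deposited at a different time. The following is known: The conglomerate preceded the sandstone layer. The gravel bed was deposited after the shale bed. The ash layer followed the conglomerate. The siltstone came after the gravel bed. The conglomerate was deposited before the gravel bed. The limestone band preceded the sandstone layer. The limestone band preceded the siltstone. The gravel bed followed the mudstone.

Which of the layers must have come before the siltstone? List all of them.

Directly stated before the siltstone: the gravel bed and the limestone band.
The conglomerate reaches the siltstone via the conglomerate → the gravel bed → the siltstone.
The mudstone reaches the siltstone via the mudstone → the gravel bed → the siltstone.
The shale bed reaches the siltstone via the shale bed → the gravel bed → the siltstone.

the conglomerate, the gravel bed, the limestone band, the mudstone, the shale bed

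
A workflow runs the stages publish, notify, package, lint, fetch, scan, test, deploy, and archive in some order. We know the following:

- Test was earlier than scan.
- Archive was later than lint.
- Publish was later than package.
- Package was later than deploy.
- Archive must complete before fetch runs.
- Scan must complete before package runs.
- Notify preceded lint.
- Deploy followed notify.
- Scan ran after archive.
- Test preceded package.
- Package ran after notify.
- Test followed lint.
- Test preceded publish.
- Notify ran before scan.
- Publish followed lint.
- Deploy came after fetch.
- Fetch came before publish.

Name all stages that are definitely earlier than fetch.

Directly stated before fetch: archive.
Lint reaches fetch via lint → archive → fetch.
Notify reaches fetch via notify → lint → archive → fetch.
No chain forces package (or any of the others) ahead of fetch.

archive, lint, notify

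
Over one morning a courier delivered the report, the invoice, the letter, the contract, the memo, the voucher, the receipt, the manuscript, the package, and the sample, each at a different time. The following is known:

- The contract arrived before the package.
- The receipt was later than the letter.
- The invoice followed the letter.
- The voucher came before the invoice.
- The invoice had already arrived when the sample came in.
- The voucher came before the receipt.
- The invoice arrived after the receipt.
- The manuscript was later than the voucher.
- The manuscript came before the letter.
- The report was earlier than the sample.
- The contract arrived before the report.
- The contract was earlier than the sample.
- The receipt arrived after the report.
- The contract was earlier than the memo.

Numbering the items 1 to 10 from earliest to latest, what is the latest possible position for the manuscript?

6

The manuscript must come before the invoice, the letter, the receipt, and the sample — 4 items forced after it.
Everything else can be placed before the manuscript in some valid order, so the manuscript can sit as late as position 10 − 4 = 6.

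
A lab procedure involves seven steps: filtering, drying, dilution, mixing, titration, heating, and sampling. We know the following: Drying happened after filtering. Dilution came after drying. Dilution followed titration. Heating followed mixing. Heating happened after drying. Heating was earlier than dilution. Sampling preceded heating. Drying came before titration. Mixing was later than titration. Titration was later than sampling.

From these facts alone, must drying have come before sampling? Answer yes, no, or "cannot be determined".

cannot be determined

No chain of stated constraints runs from drying to sampling, and none runs from sampling to drying either.
So the relative order of drying and sampling is not fixed by the given facts.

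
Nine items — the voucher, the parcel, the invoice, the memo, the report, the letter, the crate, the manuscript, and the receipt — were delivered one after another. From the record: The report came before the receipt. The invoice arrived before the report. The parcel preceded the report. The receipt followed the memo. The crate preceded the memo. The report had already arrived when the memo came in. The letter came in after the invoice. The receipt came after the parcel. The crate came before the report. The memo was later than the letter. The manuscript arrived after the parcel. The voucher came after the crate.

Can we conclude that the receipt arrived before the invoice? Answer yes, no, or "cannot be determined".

no

Tracing the constraints gives the invoice → the report → the receipt, so the invoice must come before the receipt.
That means the receipt cannot be before the invoice.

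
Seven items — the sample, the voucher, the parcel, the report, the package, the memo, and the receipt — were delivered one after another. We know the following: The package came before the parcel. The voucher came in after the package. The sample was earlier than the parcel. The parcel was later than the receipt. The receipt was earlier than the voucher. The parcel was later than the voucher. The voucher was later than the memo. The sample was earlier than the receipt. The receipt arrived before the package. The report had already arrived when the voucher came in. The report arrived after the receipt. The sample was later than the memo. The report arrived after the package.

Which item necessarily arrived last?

the parcel

Every other item has a chain of constraints placing it before the parcel, so the parcel is last.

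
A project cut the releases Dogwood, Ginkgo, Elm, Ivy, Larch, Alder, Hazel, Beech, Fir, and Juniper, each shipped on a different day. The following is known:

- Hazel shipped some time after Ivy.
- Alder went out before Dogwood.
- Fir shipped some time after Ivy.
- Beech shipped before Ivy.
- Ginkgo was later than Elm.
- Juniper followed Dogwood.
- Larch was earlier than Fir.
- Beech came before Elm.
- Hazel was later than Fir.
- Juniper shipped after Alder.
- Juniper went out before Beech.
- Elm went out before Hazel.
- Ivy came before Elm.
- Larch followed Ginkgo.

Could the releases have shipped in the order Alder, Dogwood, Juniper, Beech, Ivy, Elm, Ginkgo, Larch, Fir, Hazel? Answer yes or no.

Check each stated constraint against the proposed order — e.g. Ivy is ahead of Fir; Ivy is ahead of Hazel. Every pair is in the required order; nothing is violated.

yes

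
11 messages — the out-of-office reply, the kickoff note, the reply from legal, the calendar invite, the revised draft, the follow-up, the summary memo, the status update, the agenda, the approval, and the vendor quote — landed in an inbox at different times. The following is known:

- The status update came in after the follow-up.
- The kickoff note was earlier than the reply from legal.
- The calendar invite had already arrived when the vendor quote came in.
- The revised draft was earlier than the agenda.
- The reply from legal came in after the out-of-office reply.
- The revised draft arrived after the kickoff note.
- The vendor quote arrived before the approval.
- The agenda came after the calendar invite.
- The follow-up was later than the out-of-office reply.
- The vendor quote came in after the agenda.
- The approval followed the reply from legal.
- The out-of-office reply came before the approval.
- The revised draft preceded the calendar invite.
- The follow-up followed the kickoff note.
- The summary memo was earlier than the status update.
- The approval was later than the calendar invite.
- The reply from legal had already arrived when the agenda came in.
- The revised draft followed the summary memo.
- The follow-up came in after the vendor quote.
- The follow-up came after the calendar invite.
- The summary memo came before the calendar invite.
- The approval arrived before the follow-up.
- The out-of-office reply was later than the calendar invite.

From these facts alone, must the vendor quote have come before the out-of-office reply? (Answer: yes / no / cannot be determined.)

Tracing the constraints gives the out-of-office reply → the reply from legal → the agenda → the vendor quote, so the out-of-office reply must come before the vendor quote.
That means the vendor quote cannot be before the out-of-office reply.

no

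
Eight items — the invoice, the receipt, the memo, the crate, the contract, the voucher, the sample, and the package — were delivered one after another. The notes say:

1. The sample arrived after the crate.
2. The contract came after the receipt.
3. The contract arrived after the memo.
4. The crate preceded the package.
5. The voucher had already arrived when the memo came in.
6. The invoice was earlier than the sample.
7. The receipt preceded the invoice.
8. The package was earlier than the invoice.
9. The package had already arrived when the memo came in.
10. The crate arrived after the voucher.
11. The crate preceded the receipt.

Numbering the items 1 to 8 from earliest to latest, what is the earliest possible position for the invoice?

The crate, the package, the receipt, and the voucher must all come before the invoice — 4 forced predecessors.
Nothing else is forced ahead of the invoice, so its earliest slot is position 4 + 1 = 5.

5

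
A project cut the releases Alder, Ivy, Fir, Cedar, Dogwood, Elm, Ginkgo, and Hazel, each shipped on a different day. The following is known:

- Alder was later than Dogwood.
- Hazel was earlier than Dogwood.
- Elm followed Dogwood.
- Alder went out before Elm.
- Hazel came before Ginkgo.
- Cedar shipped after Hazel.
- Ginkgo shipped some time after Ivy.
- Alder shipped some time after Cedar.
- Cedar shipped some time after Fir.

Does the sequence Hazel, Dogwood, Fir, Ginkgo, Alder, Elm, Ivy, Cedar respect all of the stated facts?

no

The constraints require Ivy before Ginkgo, but in the proposed sequence Ginkgo appears ahead of Ivy. That one violation is enough.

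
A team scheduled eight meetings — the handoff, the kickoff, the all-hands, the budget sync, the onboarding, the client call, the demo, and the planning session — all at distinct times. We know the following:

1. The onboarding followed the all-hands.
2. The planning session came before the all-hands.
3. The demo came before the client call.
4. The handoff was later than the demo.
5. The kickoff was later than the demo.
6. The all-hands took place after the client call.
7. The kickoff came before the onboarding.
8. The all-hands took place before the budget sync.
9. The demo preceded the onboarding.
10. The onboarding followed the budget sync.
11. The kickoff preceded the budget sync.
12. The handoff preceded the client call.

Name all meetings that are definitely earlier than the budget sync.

Directly stated before the budget sync: the all-hands and the kickoff.
The client call reaches the budget sync via the client call → the all-hands → the budget sync.
The demo reaches the budget sync via the demo → the kickoff → the budget sync.
The handoff reaches the budget sync via the handoff → the client call → the all-hands → the budget sync.
Likewise the planning session reaches the budget sync by chaining the stated constraints.
No chain forces the onboarding ahead of the budget sync.

the all-hands, the client call, the demo, the handoff, the kickoff, the planning session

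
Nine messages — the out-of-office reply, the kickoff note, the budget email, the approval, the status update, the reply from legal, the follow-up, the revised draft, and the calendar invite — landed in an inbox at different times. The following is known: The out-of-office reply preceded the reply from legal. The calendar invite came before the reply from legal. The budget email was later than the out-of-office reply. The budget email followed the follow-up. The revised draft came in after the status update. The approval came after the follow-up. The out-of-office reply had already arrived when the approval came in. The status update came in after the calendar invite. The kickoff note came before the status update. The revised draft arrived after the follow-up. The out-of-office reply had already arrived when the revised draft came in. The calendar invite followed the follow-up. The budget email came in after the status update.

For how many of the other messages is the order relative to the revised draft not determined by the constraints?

Forced before the revised draft: the calendar invite, the follow-up, the kickoff note, the out-of-office reply, and the status update.
That leaves the approval, the budget email, and the reply from legal with no forced order relative to the revised draft — 3.

3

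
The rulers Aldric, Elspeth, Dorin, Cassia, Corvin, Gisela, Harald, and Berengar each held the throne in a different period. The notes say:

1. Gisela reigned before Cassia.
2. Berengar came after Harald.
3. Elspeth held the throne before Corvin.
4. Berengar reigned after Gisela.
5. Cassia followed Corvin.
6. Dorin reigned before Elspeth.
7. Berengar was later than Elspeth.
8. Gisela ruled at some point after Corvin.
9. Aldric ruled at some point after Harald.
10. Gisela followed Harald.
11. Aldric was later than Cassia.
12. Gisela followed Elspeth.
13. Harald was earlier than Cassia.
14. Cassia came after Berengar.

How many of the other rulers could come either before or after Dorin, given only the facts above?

Forced after Dorin: Aldric, Berengar, Cassia, Corvin, Elspeth, and Gisela.
That leaves Harald with no forced order relative to Dorin — 1.

1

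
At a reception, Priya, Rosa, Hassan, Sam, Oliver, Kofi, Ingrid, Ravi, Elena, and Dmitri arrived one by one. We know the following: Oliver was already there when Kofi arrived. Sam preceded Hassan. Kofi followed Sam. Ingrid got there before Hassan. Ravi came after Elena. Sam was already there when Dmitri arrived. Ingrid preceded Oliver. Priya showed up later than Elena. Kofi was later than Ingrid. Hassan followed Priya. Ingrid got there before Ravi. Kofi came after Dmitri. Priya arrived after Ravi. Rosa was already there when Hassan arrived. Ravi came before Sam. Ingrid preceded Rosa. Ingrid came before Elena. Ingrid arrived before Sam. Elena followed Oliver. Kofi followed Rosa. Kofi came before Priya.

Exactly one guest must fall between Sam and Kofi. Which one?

Tracing the constraints gives Sam → Dmitri → Kofi, so Dmitri sits after Sam and before Kofi.
No other guest is forced both after Sam and before Kofi.

Dmitri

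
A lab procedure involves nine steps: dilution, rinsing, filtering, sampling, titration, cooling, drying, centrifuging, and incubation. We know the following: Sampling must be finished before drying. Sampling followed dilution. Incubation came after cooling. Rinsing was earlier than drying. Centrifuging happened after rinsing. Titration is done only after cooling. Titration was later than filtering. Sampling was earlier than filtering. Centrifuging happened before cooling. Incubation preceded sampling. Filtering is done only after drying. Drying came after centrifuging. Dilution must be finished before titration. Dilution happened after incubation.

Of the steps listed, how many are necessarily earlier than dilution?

Directly stated before dilution: incubation.
Centrifuging reaches dilution via centrifuging → cooling → incubation → dilution.
Cooling reaches dilution via cooling → incubation → dilution.
Rinsing reaches dilution via rinsing → centrifuging → cooling → incubation → dilution.
No chain forces titration (or any of the others) ahead of dilution.
That's centrifuging, cooling, incubation, and rinsing — 4 in all.

4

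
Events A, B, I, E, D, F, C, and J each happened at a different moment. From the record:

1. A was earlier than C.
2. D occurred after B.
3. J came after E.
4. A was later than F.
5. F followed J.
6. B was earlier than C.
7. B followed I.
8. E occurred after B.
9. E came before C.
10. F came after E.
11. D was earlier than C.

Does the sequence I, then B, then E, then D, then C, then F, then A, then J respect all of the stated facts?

The constraints require A before C, but in the proposed sequence C appears ahead of A. That one violation is enough.

no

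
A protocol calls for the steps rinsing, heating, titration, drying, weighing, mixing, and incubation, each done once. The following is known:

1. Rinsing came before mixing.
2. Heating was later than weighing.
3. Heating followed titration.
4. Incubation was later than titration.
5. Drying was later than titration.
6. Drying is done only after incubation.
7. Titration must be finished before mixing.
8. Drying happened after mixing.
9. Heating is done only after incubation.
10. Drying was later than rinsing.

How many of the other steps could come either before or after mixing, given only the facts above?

3

Forced before mixing: rinsing and titration; forced after mixing: drying.
That leaves heating, incubation, and weighing with no forced order relative to mixing — 3.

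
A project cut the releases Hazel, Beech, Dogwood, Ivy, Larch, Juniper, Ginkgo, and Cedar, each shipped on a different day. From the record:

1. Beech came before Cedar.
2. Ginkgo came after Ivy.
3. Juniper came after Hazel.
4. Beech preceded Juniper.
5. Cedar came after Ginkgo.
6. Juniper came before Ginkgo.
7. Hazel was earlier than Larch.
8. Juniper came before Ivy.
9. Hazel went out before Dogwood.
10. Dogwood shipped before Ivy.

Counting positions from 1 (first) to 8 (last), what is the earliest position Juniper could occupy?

3

Beech and Hazel must both come before Juniper — 2 forced predecessors.
Nothing else is forced ahead of Juniper, so its earliest slot is position 2 + 1 = 3.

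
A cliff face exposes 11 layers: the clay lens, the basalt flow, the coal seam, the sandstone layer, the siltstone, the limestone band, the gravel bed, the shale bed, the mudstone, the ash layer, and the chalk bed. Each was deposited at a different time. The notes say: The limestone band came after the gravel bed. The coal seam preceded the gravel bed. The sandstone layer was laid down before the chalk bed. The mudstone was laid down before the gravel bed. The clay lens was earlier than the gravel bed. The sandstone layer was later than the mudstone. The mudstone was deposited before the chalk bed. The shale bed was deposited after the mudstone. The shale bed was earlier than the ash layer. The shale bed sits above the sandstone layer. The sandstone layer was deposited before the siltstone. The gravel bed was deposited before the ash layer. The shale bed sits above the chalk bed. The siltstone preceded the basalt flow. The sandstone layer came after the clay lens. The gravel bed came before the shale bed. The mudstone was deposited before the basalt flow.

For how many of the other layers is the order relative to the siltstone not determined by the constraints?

6

Forced before the siltstone: the clay lens, the mudstone, and the sandstone layer; forced after the siltstone: the basalt flow.
That leaves the ash layer, the chalk bed, the coal seam, the gravel bed, the limestone band, and the shale bed with no forced order relative to the siltstone — 6.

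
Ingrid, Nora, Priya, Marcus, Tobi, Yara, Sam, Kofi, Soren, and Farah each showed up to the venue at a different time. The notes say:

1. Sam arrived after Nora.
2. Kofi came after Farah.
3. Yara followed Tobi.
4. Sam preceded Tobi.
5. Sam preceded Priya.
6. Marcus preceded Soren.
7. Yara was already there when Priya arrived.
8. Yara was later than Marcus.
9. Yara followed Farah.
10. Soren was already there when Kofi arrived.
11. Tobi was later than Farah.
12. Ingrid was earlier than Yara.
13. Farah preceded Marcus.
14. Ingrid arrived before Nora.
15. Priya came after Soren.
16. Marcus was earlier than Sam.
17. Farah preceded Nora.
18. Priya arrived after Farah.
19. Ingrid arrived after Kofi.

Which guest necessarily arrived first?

Farah has a chain of constraints placing them before every other guest, so Farah must be first.

Farah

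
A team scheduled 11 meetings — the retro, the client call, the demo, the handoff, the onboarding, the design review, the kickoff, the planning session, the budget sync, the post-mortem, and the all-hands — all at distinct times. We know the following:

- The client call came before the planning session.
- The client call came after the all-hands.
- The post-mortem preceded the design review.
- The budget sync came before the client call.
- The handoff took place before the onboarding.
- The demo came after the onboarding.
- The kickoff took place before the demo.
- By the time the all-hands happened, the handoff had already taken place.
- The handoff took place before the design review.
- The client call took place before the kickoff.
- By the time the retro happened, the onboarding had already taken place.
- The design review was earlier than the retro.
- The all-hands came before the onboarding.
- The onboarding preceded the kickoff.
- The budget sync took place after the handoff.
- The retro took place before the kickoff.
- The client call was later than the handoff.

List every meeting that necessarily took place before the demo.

the all-hands, the budget sync, the client call, the design review, the handoff, the kickoff, the onboarding, the post-mortem, the retro

Directly stated before the demo: the kickoff and the onboarding.
The all-hands reaches the demo via the all-hands → the onboarding → the demo.
The budget sync reaches the demo via the budget sync → the client call → the kickoff → the demo.
The client call reaches the demo via the client call → the kickoff → the demo.
Likewise the design review, the handoff, the post-mortem, and the retro each reach the demo by chaining the stated constraints.
No chain forces the planning session ahead of the demo.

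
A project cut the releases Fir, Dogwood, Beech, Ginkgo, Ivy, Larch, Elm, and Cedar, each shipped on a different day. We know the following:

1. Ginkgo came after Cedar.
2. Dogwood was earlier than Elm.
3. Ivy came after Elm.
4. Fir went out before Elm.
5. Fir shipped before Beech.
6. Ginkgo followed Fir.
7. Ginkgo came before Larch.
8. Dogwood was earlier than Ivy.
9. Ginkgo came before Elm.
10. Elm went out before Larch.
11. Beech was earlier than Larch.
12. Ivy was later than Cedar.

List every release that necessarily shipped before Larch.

Beech, Cedar, Dogwood, Elm, Fir, Ginkgo

Directly stated before Larch: Beech, Elm, and Ginkgo.
Cedar reaches Larch via Cedar → Ginkgo → Larch.
Dogwood reaches Larch via Dogwood → Elm → Larch.
Fir reaches Larch via Fir → Beech → Larch.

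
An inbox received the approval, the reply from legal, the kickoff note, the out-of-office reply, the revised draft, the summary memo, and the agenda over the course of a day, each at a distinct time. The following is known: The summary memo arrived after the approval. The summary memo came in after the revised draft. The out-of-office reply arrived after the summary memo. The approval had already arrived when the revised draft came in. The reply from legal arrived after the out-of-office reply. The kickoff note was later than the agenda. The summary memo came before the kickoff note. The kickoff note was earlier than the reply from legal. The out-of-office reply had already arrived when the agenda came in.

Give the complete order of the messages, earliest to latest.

the approval, the revised draft, the summary memo, the out-of-office reply, the agenda, the kickoff note, the reply from legal

The constraints fix every adjacent pair, so only one ordering works:
the approval → the revised draft → the summary memo → the out-of-office reply → the agenda → the kickoff note → the reply from legal.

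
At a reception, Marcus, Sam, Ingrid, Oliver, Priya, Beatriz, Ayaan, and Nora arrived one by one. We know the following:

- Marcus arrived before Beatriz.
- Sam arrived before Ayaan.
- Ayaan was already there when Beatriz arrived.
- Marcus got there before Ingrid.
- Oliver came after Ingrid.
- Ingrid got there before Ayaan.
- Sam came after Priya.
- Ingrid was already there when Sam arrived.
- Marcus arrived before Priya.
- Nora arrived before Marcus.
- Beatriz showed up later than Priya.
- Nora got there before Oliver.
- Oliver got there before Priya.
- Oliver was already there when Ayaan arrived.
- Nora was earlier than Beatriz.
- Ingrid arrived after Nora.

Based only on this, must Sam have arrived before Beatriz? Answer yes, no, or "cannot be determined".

Chain the constraints: Sam → Ayaan → Beatriz. Each link is directly stated, so Sam comes before Beatriz.

yes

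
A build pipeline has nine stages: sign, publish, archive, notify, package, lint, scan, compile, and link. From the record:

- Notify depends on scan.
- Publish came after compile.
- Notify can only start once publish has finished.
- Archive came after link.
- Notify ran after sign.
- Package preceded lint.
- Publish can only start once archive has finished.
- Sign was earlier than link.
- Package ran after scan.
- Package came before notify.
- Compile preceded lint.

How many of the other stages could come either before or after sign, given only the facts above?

Forced after sign: archive, link, notify, and publish.
That leaves compile, lint, package, and scan with no forced order relative to sign — 4.

4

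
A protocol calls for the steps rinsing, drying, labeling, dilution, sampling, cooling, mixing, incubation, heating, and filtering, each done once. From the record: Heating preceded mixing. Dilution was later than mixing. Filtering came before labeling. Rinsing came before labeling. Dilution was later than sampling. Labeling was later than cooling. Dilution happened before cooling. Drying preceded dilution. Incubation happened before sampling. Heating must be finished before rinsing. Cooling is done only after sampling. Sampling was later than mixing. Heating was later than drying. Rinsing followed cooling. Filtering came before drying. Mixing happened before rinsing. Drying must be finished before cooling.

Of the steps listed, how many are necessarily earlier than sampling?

Directly stated before sampling: incubation and mixing.
Drying reaches sampling via drying → heating → mixing → sampling.
Filtering reaches sampling via filtering → drying → heating → mixing → sampling.
Heating reaches sampling via heating → mixing → sampling.
That's drying, filtering, heating, incubation, and mixing — 5 in all.

5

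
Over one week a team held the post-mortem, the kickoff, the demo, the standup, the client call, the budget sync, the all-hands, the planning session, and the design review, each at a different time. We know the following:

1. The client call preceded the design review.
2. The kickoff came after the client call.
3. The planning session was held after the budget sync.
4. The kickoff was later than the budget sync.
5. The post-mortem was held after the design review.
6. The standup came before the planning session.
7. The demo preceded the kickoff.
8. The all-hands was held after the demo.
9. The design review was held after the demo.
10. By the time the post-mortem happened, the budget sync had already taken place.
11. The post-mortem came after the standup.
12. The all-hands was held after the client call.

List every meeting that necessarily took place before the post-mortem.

Directly stated before the post-mortem: the budget sync, the design review, and the standup.
The client call reaches the post-mortem via the client call → the design review → the post-mortem.
The demo reaches the post-mortem via the demo → the design review → the post-mortem.
No chain forces the kickoff (or any of the others) ahead of the post-mortem.

the budget sync, the client call, the demo, the design review, the standup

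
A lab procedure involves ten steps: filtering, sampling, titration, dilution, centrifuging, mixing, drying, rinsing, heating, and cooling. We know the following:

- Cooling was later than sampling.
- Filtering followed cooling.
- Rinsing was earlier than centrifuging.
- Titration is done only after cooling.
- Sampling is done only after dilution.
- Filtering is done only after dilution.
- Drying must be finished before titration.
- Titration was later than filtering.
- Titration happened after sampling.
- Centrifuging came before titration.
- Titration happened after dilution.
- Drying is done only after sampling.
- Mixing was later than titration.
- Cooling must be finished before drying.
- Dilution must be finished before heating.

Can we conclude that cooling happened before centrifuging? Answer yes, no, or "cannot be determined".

cannot be determined

No chain of stated constraints runs from cooling to centrifuging, and none runs from centrifuging to cooling either.
So the relative order of cooling and centrifuging is not fixed by the given facts.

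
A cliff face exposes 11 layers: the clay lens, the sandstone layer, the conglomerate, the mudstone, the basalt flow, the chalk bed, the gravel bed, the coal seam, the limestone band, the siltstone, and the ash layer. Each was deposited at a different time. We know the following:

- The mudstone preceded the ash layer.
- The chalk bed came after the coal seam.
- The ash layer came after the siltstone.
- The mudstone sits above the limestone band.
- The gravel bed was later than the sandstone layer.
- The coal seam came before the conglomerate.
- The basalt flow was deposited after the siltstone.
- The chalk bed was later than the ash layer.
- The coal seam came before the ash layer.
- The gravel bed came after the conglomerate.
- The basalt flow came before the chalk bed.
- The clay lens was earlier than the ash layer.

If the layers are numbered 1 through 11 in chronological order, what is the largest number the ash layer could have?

The ash layer must come before the chalk bed — 1 layer forced after it.
Everything else can be placed before the ash layer in some valid order, so the ash layer can sit as late as position 11 − 1 = 10.

10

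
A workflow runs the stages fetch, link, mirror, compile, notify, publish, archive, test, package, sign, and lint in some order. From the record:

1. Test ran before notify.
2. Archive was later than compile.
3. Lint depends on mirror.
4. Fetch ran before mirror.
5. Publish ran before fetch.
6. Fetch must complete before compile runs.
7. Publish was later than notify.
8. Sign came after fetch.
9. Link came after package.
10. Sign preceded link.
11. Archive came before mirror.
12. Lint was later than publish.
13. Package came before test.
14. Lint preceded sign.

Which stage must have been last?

link

Every other stage has a chain of constraints placing it before link, so link is last.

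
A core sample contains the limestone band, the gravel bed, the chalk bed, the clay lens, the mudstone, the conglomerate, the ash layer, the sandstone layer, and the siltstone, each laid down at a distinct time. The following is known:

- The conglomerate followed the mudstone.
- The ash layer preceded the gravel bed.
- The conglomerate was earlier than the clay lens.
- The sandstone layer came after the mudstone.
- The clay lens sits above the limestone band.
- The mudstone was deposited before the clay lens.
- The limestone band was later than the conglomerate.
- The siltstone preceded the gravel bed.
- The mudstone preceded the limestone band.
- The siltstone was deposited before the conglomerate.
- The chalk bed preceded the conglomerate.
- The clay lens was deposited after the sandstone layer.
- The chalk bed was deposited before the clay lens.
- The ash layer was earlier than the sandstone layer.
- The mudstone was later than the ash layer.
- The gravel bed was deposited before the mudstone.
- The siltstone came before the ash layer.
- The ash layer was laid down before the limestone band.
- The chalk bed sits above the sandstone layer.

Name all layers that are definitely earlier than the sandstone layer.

the ash layer, the gravel bed, the mudstone, the siltstone

Directly stated before the sandstone layer: the ash layer and the mudstone.
The gravel bed reaches the sandstone layer via the gravel bed → the mudstone → the sandstone layer.
The siltstone reaches the sandstone layer via the siltstone → the ash layer → the sandstone layer.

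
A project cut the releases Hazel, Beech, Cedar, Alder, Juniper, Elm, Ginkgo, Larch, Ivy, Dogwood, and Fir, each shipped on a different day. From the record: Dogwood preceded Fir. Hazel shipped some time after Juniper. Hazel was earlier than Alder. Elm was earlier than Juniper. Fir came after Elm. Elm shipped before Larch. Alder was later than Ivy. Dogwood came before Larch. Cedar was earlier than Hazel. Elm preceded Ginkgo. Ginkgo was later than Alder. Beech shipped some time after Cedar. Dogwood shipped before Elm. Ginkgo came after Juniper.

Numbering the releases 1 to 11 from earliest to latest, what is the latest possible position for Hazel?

9

Hazel must come before Alder and Ginkgo — 2 releases forced after it.
Everything else can be placed before Hazel in some valid order, so Hazel can sit as late as position 11 − 2 = 9.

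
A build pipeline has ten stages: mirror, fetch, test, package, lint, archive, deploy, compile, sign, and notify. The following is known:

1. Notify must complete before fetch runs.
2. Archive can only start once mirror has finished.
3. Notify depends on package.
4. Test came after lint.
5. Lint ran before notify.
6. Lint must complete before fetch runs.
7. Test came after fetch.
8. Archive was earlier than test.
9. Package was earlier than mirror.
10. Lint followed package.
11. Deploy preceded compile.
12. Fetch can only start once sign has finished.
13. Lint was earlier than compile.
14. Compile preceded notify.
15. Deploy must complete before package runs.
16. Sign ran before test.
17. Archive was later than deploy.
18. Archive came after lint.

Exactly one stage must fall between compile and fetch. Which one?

Tracing the constraints gives compile → notify → fetch, so notify sits after compile and before fetch.
No other stage is forced both after compile and before fetch.

notify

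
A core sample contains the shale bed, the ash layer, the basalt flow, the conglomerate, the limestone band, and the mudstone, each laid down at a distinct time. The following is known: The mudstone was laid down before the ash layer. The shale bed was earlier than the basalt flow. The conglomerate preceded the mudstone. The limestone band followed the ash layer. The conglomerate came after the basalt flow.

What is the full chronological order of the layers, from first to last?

the shale bed, the basalt flow, the conglomerate, the mudstone, the ash layer, the limestone band

The constraints fix every adjacent pair, so only one ordering works:
the shale bed → the basalt flow → the conglomerate → the mudstone → the ash layer → the limestone band.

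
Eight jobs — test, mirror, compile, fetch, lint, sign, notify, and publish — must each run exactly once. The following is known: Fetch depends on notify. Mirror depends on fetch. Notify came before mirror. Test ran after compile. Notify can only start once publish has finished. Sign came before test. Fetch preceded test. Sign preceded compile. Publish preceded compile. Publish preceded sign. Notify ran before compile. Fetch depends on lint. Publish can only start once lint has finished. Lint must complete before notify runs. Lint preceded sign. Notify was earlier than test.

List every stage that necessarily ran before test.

Directly stated before test: compile, fetch, notify, and sign.
Lint reaches test via lint → notify → test.
Publish reaches test via publish → notify → test.

compile, fetch, lint, notify, publish, sign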